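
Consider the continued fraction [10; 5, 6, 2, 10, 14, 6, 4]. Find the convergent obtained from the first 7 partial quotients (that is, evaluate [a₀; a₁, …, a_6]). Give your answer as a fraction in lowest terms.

a_0 = 10: 10/1
a_1 = 5: 51/5
a_2 = 6: 316/31
a_3 = 2: 683/67
a_4 = 10: 7146/701
a_5 = 14: 100727/9881
a_6 = 6: 611508/59987

611508/59987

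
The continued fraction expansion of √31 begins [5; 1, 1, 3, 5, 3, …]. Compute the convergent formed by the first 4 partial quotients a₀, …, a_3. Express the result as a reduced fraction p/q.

Work from the innermost term outward:
Start with 3.
1 + 1/(3/1) = 1 + 1/3 = 4/3
1 + 1/(4/3) = 1 + 3/4 = 7/4
5 + 1/(7/4) = 5 + 4/7 = 39/7

39/7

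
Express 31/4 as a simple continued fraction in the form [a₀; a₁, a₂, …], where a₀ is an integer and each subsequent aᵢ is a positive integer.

[7; 1, 3]

31 ÷ 4 → quotient 7, remainder 3
4 ÷ 3 → quotient 1, remainder 1
3 ÷ 1 → quotient 3, remainder 0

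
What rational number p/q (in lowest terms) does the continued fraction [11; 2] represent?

23/2

Start with 2.
11 + 1/(2/1) = 11 + 1/2 = 23/2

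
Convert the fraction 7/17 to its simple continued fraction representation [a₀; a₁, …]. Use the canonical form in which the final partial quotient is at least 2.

[0; 2, 2, 3]

Run the Euclidean algorithm, recording each quotient:
⌊7/17⌋ = 0, remainder 7
⌊17/7⌋ = 2, remainder 3
⌊7/3⌋ = 2, remainder 1
⌊3/1⌋ = 3, remainder 0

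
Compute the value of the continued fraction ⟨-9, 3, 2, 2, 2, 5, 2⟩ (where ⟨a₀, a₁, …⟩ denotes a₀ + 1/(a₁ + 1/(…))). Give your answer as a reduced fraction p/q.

Start with 2.
5 + 1/(2/1) = 5 + 1/2 = 11/2
2 + 1/(11/2) = 2 + 2/11 = 24/11
2 + 1/(24/11) = 2 + 11/24 = 59/24
2 + 1/(59/24) = 2 + 24/59 = 142/59
3 + 1/(142/59) = 3 + 59/142 = 485/142
-9 + 1/(485/142) = -9 + 142/485 = -4223/485

-4223/485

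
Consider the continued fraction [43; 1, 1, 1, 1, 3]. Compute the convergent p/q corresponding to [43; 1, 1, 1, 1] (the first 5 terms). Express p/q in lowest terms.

Compute successive convergents:
a_0 = 43: 43/1
a_1 = 1: 44/1
a_2 = 1: 87/2
a_3 = 1: 131/3
a_4 = 1: 218/5

218/5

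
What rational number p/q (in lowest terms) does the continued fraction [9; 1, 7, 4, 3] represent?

Compute successive convergents:
a_0 = 9: 9/1
a_1 = 1: 10/1
a_2 = 7: 79/8
a_3 = 4: 326/33
a_4 = 3: 1057/107

1057/107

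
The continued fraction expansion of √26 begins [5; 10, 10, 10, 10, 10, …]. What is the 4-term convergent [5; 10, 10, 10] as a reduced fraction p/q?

5201/1020

Collapse the nested fraction from the inside out:
Start with 10.
10 + 1/(10/1) = 10 + 1/10 = 101/10
10 + 1/(101/10) = 10 + 10/101 = 1020/101
5 + 1/(1020/101) = 5 + 101/1020 = 5201/1020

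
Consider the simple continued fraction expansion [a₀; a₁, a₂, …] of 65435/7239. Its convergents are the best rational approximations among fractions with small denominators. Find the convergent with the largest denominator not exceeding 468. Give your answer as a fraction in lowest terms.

List convergents until the denominator exceeds the bound:
a_0 = 9: 9/1  (≤ bound)
a_1 = 25: 226/25  (≤ bound)
a_2 = 2: 461/51  (≤ bound)
a_3 = 23: 10829/1198  (> 468, stop)

461/51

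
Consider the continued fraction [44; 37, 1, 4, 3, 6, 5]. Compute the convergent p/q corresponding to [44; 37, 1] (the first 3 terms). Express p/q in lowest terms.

1673/38

a_0 = 44: 44/1
a_1 = 37: 1629/37
a_2 = 1: 1673/38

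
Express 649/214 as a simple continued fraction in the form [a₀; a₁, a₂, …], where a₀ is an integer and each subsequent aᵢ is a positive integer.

Run the Euclidean algorithm, recording each quotient:
649 ÷ 214 → quotient 3, remainder 7
214 ÷ 7 → quotient 30, remainder 4
7 ÷ 4 → quotient 1, remainder 3
4 ÷ 3 → quotient 1, remainder 1
3 ÷ 1 → quotient 3, remainder 0

[3; 30, 1, 1, 3]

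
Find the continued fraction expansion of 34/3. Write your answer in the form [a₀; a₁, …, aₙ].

[11; 3]

34 = 11·3 + 1, so a_0 = 11
3 = 3·1 + 0, so a_1 = 3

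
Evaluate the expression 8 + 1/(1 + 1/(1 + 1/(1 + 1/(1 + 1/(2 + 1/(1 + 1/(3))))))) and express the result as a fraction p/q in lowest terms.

577/67

Start with 3.
1 + 1/(3/1) = 1 + 1/3 = 4/3
2 + 1/(4/3) = 2 + 3/4 = 11/4
1 + 1/(11/4) = 1 + 4/11 = 15/11
1 + 1/(15/11) = 1 + 11/15 = 26/15
1 + 1/(26/15) = 1 + 15/26 = 41/26
1 + 1/(41/26) = 1 + 26/41 = 67/41
8 + 1/(67/41) = 8 + 41/67 = 577/67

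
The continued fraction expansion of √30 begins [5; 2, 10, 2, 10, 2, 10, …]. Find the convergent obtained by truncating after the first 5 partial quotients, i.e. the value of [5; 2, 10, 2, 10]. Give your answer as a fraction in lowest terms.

a_0 = 5: 5/1
a_1 = 2: 11/2
a_2 = 10: 115/21
a_3 = 2: 241/44
a_4 = 10: 2525/461

2525/461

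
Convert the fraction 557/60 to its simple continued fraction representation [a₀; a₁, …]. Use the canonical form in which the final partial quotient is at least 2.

557 ÷ 60 → quotient 9, remainder 17
60 ÷ 17 → quotient 3, remainder 9
17 ÷ 9 → quotient 1, remainder 8
9 ÷ 8 → quotient 1, remainder 1
8 ÷ 1 → quotient 8, remainder 0

[9; 3, 1, 1, 8]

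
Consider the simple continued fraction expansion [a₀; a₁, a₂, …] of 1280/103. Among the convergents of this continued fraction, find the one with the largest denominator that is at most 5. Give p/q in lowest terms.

62/5

List convergents until the denominator exceeds the bound:
a_0 = 12: 12/1  (≤ bound)
a_1 = 2: 25/2  (≤ bound)
a_2 = 2: 62/5  (≤ bound)
a_3 = 1: 87/7  (> 5, stop)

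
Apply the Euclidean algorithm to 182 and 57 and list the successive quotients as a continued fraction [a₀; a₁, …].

⌊182/57⌋ = 3, remainder 11
⌊57/11⌋ = 5, remainder 2
⌊11/2⌋ = 5, remainder 1
⌊2/1⌋ = 2, remainder 0

[3; 5, 5, 2]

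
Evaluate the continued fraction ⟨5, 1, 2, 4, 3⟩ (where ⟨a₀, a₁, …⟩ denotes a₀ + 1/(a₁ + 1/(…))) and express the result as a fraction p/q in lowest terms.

Compute successive convergents:
a_0 = 5: 5/1
a_1 = 1: 6/1
a_2 = 2: 17/3
a_3 = 4: 74/13
a_4 = 3: 239/42

239/42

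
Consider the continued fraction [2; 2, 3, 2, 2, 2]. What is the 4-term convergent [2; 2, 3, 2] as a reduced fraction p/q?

39/16

Start with 2.
3 + 1/(2/1) = 3 + 1/2 = 7/2
2 + 1/(7/2) = 2 + 2/7 = 16/7
2 + 1/(16/7) = 2 + 7/16 = 39/16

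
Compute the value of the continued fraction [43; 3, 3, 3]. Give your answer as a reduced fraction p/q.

Start with 3.
3 + 1/(3/1) = 3 + 1/3 = 10/3
3 + 1/(10/3) = 3 + 3/10 = 33/10
43 + 1/(33/10) = 43 + 10/33 = 1429/33

1429/33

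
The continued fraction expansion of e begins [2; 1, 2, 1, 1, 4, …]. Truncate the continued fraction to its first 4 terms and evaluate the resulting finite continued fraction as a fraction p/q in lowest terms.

a_0 = 2: 2/1
a_1 = 1: 3/1
a_2 = 2: 8/3
a_3 = 1: 11/4

11/4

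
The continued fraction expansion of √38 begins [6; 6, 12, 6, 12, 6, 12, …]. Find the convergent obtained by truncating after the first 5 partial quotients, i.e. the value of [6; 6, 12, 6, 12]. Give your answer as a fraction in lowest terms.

33294/5401

Start with 12.
6 + 1/(12/1) = 6 + 1/12 = 73/12
12 + 1/(73/12) = 12 + 12/73 = 888/73
6 + 1/(888/73) = 6 + 73/888 = 5401/888
6 + 1/(5401/888) = 6 + 888/5401 = 33294/5401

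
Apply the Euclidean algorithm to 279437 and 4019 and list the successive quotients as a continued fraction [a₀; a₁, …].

[69; 1, 1, 8, 8, 29]

279437 = 69·4019 + 2126, so a_0 = 69
4019 = 1·2126 + 1893, so a_1 = 1
2126 = 1·1893 + 233, so a_2 = 1
1893 = 8·233 + 29, so a_3 = 8
233 = 8·29 + 1, so a_4 = 8
29 = 29·1 + 0, so a_5 = 29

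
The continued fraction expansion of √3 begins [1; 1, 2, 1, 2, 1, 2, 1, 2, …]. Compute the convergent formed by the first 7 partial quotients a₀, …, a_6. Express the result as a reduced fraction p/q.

Collapse the nested fraction from the inside out:
Start with 2.
1 + 1/(2/1) = 1 + 1/2 = 3/2
2 + 1/(3/2) = 2 + 2/3 = 8/3
1 + 1/(8/3) = 1 + 3/8 = 11/8
2 + 1/(11/8) = 2 + 8/11 = 30/11
1 + 1/(30/11) = 1 + 11/30 = 41/30
1 + 1/(41/30) = 1 + 30/41 = 71/41

71/41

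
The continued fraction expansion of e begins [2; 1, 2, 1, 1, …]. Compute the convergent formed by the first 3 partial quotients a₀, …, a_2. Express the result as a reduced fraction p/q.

Work from the innermost term outward:
Start with 2.
1 + 1/(2/1) = 1 + 1/2 = 3/2
2 + 1/(3/2) = 2 + 2/3 = 8/3

8/3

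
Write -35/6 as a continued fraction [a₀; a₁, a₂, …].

[-6; 6]

Apply division with remainder until the remainder is 0:
-35 = -6·6 + 1, so a_0 = -6
6 = 6·1 + 0, so a_1 = 6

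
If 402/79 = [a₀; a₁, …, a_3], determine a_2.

402 = 5·79 + 7, so a_0 = 5
79 = 11·7 + 2, so a_1 = 11
7 = 3·2 + 1, so a_2 = 3

3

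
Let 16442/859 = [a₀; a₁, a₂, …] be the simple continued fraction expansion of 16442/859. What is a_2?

16442 = 19·859 + 121, so a_0 = 19
859 = 7·121 + 12, so a_1 = 7
121 = 10·12 + 1, so a_2 = 10

10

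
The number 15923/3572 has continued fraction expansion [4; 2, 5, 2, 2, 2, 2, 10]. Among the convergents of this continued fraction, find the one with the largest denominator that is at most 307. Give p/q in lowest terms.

633/142

a_0 = 4: 4/1  (≤ bound)
a_1 = 2: 9/2  (≤ bound)
a_2 = 5: 49/11  (≤ bound)
a_3 = 2: 107/24  (≤ bound)
a_4 = 2: 263/59  (≤ bound)
a_5 = 2: 633/142  (≤ bound)
a_6 = 2: 1529/343  (> 307, stop)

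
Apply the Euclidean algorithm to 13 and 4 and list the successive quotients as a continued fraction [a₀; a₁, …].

⌊13/4⌋ = 3, remainder 1
⌊4/1⌋ = 4, remainder 0

[3; 4]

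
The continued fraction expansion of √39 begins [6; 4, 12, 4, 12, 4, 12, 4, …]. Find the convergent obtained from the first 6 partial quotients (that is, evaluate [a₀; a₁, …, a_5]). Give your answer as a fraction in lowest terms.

Compute successive convergents:
a_0 = 6: 6/1
a_1 = 4: 25/4
a_2 = 12: 306/49
a_3 = 4: 1249/200
a_4 = 12: 15294/2449
a_5 = 4: 62425/9996

62425/9996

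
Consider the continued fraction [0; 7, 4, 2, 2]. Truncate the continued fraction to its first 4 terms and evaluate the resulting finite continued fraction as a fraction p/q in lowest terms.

Start with 2.
4 + 1/(2/1) = 4 + 1/2 = 9/2
7 + 1/(9/2) = 7 + 2/9 = 65/9
0 + 1/(65/9) = 0 + 9/65 = 9/65

9/65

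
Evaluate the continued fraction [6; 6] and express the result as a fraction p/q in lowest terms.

37/6

Start with 6.
6 + 1/(6/1) = 6 + 1/6 = 37/6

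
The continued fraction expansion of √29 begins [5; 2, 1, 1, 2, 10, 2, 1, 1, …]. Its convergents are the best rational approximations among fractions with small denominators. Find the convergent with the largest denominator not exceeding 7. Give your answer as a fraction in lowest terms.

27/5

List convergents until the denominator exceeds the bound:
a_0 = 5: 5/1  (≤ bound)
a_1 = 2: 11/2  (≤ bound)
a_2 = 1: 16/3  (≤ bound)
a_3 = 1: 27/5  (≤ bound)
a_4 = 2: 70/13  (> 7, stop)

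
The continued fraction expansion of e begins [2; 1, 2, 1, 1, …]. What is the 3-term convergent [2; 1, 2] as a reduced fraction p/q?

a_0 = 2: 2/1
a_1 = 1: 3/1
a_2 = 2: 8/3

8/3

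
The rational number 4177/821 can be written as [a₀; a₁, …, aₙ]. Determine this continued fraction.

[5; 11, 2, 2, 14]

4177 = 5·821 + 72, so a_0 = 5
821 = 11·72 + 29, so a_1 = 11
72 = 2·29 + 14, so a_2 = 2
29 = 2·14 + 1, so a_3 = 2
14 = 14·1 + 0, so a_4 = 14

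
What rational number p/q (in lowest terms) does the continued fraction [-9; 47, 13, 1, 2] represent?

-17329/1930

a_0 = -9: -9/1
a_1 = 47: -422/47
a_2 = 13: -5495/612
a_3 = 1: -5917/659
a_4 = 2: -17329/1930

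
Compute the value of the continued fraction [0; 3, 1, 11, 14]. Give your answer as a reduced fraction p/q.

169/662

Starting at the tail and folding back:
Start with 14.
11 + 1/(14/1) = 11 + 1/14 = 155/14
1 + 1/(155/14) = 1 + 14/155 = 169/155
3 + 1/(169/155) = 3 + 155/169 = 662/169
0 + 1/(662/169) = 0 + 169/662 = 169/662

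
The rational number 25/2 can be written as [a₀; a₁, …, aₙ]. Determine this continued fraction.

[12; 2]

25 = 12·2 + 1, so a_0 = 12
2 = 2·1 + 0, so a_1 = 2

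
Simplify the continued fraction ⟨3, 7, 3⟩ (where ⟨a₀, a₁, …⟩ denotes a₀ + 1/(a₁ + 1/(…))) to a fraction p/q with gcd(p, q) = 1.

Work from the innermost term outward:
Start with 3.
7 + 1/(3/1) = 7 + 1/3 = 22/3
3 + 1/(22/3) = 3 + 3/22 = 69/22

69/22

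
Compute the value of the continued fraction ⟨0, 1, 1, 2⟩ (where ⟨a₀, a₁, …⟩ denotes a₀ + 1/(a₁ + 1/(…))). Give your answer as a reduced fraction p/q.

3/5

Work from the innermost term outward:
Start with 2.
1 + 1/(2/1) = 1 + 1/2 = 3/2
1 + 1/(3/2) = 1 + 2/3 = 5/3
0 + 1/(5/3) = 0 + 3/5 = 3/5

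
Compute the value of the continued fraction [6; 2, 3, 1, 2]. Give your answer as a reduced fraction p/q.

161/25

Start with 2.
1 + 1/(2/1) = 1 + 1/2 = 3/2
3 + 1/(3/2) = 3 + 2/3 = 11/3
2 + 1/(11/3) = 2 + 3/11 = 25/11
6 + 1/(25/11) = 6 + 11/25 = 161/25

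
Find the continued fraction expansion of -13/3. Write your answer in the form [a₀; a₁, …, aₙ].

[-5; 1, 2]

⌊-13/3⌋ = -5, remainder 2
⌊3/2⌋ = 1, remainder 1
⌊2/1⌋ = 2, remainder 0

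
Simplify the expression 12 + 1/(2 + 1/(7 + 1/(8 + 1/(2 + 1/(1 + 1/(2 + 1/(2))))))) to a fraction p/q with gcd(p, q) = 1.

30208/2423

Compute successive convergents:
a_0 = 12: 12/1
a_1 = 2: 25/2
a_2 = 7: 187/15
a_3 = 8: 1521/122
a_4 = 2: 3229/259
a_5 = 1: 4750/381
a_6 = 2: 12729/1021
a_7 = 2: 30208/2423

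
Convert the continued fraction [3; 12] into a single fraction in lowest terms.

Start with 12.
3 + 1/(12/1) = 3 + 1/12 = 37/12

37/12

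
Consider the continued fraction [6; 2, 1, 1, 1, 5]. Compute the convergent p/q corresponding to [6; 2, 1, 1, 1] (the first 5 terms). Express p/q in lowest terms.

Collapse the nested fraction from the inside out:
Start with 1.
1 + 1/(1/1) = 1 + 1/1 = 2/1
1 + 1/(2/1) = 1 + 1/2 = 3/2
2 + 1/(3/2) = 2 + 2/3 = 8/3
6 + 1/(8/3) = 6 + 3/8 = 51/8

51/8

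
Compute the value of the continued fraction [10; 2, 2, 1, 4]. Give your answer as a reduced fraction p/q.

Use the convergent recurrence hₖ = aₖ·hₖ₋₁ + hₖ₋₂ (and likewise for the denominators kₖ):
a_0 = 10: 10/1
a_1 = 2: 21/2
a_2 = 2: 52/5
a_3 = 1: 73/7
a_4 = 4: 344/33

344/33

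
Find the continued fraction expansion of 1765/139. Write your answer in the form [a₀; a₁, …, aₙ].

1765 = 12·139 + 97, so a_0 = 12
139 = 1·97 + 42, so a_1 = 1
97 = 2·42 + 13, so a_2 = 2
42 = 3·13 + 3, so a_3 = 3
13 = 4·3 + 1, so a_4 = 4
3 = 3·1 + 0, so a_5 = 3

[12; 1, 2, 3, 4, 3]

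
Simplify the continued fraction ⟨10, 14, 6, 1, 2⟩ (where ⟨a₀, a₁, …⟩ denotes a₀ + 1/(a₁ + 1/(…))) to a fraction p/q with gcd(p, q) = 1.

Collapse the nested fraction from the inside out:
Start with 2.
1 + 1/(2/1) = 1 + 1/2 = 3/2
6 + 1/(3/2) = 6 + 2/3 = 20/3
14 + 1/(20/3) = 14 + 3/20 = 283/20
10 + 1/(283/20) = 10 + 20/283 = 2850/283

2850/283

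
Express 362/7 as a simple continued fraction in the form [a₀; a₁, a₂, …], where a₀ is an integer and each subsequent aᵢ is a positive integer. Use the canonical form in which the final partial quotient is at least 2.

[51; 1, 2, 2]

362 ÷ 7 → quotient 51, remainder 5
7 ÷ 5 → quotient 1, remainder 2
5 ÷ 2 → quotient 2, remainder 1
2 ÷ 1 → quotient 2, remainder 0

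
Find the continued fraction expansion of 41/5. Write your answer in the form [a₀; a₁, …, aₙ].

41 = 8·5 + 1, so a_0 = 8
5 = 5·1 + 0, so a_1 = 5

[8; 5]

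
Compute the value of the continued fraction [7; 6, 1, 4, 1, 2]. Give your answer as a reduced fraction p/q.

829/116

Starting at the tail and folding back:
Start with 2.
1 + 1/(2/1) = 1 + 1/2 = 3/2
4 + 1/(3/2) = 4 + 2/3 = 14/3
1 + 1/(14/3) = 1 + 3/14 = 17/14
6 + 1/(17/14) = 6 + 14/17 = 116/17
7 + 1/(116/17) = 7 + 17/116 = 829/116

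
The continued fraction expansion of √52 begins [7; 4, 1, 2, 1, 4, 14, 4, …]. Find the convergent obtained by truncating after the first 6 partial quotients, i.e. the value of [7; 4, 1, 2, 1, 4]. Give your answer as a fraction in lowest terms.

649/90

Build up convergents one term at a time:
a_0 = 7: 7/1
a_1 = 4: 29/4
a_2 = 1: 36/5
a_3 = 2: 101/14
a_4 = 1: 137/19
a_5 = 4: 649/90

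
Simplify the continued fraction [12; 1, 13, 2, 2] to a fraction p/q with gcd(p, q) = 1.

931/72

Start with 2.
2 + 1/(2/1) = 2 + 1/2 = 5/2
13 + 1/(5/2) = 13 + 2/5 = 67/5
1 + 1/(67/5) = 1 + 5/67 = 72/67
12 + 1/(72/67) = 12 + 67/72 = 931/72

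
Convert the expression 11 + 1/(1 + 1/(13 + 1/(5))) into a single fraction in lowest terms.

Start with 5.
13 + 1/(5/1) = 13 + 1/5 = 66/5
1 + 1/(66/5) = 1 + 5/66 = 71/66
11 + 1/(71/66) = 11 + 66/71 = 847/71

847/71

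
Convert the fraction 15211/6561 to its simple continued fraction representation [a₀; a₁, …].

[2; 3, 7, 9, 2, 15]

Apply division with remainder until the remainder is 0:
15211 ÷ 6561 → quotient 2, remainder 2089
6561 ÷ 2089 → quotient 3, remainder 294
2089 ÷ 294 → quotient 7, remainder 31
294 ÷ 31 → quotient 9, remainder 15
31 ÷ 15 → quotient 2, remainder 1
15 ÷ 1 → quotient 15, remainder 0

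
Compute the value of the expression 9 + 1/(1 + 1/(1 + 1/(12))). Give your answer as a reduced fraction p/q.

238/25

Use the convergent recurrence hₖ = aₖ·hₖ₋₁ + hₖ₋₂ (and likewise for the denominators kₖ):
a_0 = 9: 9/1
a_1 = 1: 10/1
a_2 = 1: 19/2
a_3 = 12: 238/25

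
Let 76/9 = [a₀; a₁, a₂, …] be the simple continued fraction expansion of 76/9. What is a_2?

Run the Euclidean algorithm, recording each quotient:
⌊76/9⌋ = 8, remainder 4
⌊9/4⌋ = 2, remainder 1
⌊4/1⌋ = 4, remainder 0

4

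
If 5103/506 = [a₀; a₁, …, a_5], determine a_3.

5103 = 10·506 + 43, so a_0 = 10
506 = 11·43 + 33, so a_1 = 11
43 = 1·33 + 10, so a_2 = 1
33 = 3·10 + 3, so a_3 = 3

3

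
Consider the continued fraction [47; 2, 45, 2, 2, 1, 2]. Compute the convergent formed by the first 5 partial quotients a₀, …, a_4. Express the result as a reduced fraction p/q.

Start with 2.
2 + 1/(2/1) = 2 + 1/2 = 5/2
45 + 1/(5/2) = 45 + 2/5 = 227/5
2 + 1/(227/5) = 2 + 5/227 = 459/227
47 + 1/(459/227) = 47 + 227/459 = 21800/459

21800/459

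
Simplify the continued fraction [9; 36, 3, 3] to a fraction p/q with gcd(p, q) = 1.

3277/363

Starting at the tail and folding back:
Start with 3.
3 + 1/(3/1) = 3 + 1/3 = 10/3
36 + 1/(10/3) = 36 + 3/10 = 363/10
9 + 1/(363/10) = 9 + 10/363 = 3277/363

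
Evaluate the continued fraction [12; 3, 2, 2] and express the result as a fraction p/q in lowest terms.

Starting at the tail and folding back:
Start with 2.
2 + 1/(2/1) = 2 + 1/2 = 5/2
3 + 1/(5/2) = 3 + 2/5 = 17/5
12 + 1/(17/5) = 12 + 5/17 = 209/17

209/17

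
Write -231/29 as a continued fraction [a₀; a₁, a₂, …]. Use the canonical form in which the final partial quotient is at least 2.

[-8; 29]

-231 = -8·29 + 1, so a_0 = -8
29 = 29·1 + 0, so a_1 = 29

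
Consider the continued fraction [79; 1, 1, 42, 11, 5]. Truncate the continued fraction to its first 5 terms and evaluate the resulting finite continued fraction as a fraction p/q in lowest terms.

74497/937

Start with 11.
42 + 1/(11/1) = 42 + 1/11 = 463/11
1 + 1/(463/11) = 1 + 11/463 = 474/463
1 + 1/(474/463) = 1 + 463/474 = 937/474
79 + 1/(937/474) = 79 + 474/937 = 74497/937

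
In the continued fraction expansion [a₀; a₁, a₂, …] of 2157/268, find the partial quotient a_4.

2157 ÷ 268 → quotient 8, remainder 13
268 ÷ 13 → quotient 20, remainder 8
13 ÷ 8 → quotient 1, remainder 5
8 ÷ 5 → quotient 1, remainder 3
5 ÷ 3 → quotient 1, remainder 2

1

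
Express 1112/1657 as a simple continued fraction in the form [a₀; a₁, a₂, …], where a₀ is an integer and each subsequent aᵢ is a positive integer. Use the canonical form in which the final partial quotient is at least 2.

[0; 1, 2, 24, 1, 3, 2, 2]

1112 = 0·1657 + 1112, so a_0 = 0
1657 = 1·1112 + 545, so a_1 = 1
1112 = 2·545 + 22, so a_2 = 2
545 = 24·22 + 17, so a_3 = 24
22 = 1·17 + 5, so a_4 = 1
17 = 3·5 + 2, so a_5 = 3
5 = 2·2 + 1, so a_6 = 2
2 = 2·1 + 0, so a_7 = 2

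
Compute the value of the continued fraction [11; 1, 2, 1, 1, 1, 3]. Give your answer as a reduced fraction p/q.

Build up convergents one term at a time:
a_0 = 11: 11/1
a_1 = 1: 12/1
a_2 = 2: 35/3
a_3 = 1: 47/4
a_4 = 1: 82/7
a_5 = 1: 129/11
a_6 = 3: 469/40

469/40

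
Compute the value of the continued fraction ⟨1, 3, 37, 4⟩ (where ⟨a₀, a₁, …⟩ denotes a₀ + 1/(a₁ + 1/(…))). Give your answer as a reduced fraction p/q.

Start with 4.
37 + 1/(4/1) = 37 + 1/4 = 149/4
3 + 1/(149/4) = 3 + 4/149 = 451/149
1 + 1/(451/149) = 1 + 149/451 = 600/451

600/451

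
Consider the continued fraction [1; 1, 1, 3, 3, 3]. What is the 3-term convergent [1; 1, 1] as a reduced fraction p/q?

3/2

a_0 = 1: 1/1
a_1 = 1: 2/1
a_2 = 1: 3/2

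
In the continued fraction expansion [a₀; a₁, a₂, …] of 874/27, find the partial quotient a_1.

Repeatedly divide and take the remainder:
874 = 32·27 + 10, so a_0 = 32
27 = 2·10 + 7, so a_1 = 2

2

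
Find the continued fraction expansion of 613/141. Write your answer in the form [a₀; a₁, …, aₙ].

[4; 2, 1, 7, 6]

Repeatedly divide and take the remainder:
613 ÷ 141 → quotient 4, remainder 49
141 ÷ 49 → quotient 2, remainder 43
49 ÷ 43 → quotient 1, remainder 6
43 ÷ 6 → quotient 7, remainder 1
6 ÷ 1 → quotient 6, remainder 0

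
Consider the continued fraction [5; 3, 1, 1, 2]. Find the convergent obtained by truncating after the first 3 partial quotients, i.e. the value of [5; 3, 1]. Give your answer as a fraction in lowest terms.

Start with 1.
3 + 1/(1/1) = 3 + 1/1 = 4/1
5 + 1/(4/1) = 5 + 1/4 = 21/4

21/4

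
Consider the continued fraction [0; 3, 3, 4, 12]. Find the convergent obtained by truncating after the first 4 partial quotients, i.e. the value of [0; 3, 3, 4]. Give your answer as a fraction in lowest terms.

Start with 4.
3 + 1/(4/1) = 3 + 1/4 = 13/4
3 + 1/(13/4) = 3 + 4/13 = 43/13
0 + 1/(43/13) = 0 + 13/43 = 13/43

13/43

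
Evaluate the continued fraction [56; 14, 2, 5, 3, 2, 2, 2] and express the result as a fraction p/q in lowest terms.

Starting at the tail and folding back:
Start with 2.
2 + 1/(2/1) = 2 + 1/2 = 5/2
2 + 1/(5/2) = 2 + 2/5 = 12/5
3 + 1/(12/5) = 3 + 5/12 = 41/12
5 + 1/(41/12) = 5 + 12/41 = 217/41
2 + 1/(217/41) = 2 + 41/217 = 475/217
14 + 1/(475/217) = 14 + 217/475 = 6867/475
56 + 1/(6867/475) = 56 + 475/6867 = 385027/6867

385027/6867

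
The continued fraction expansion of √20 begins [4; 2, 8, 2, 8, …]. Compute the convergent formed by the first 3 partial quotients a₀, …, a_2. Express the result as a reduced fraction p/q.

76/17

Collapse the nested fraction from the inside out:
Start with 8.
2 + 1/(8/1) = 2 + 1/8 = 17/8
4 + 1/(17/8) = 4 + 8/17 = 76/17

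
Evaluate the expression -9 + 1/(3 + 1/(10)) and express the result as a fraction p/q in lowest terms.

-269/31

Start with 10.
3 + 1/(10/1) = 3 + 1/10 = 31/10
-9 + 1/(31/10) = -9 + 10/31 = -269/31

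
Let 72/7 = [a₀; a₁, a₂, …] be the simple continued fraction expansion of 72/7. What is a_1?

3

⌊72/7⌋ = 10, remainder 2
⌊7/2⌋ = 3, remainder 1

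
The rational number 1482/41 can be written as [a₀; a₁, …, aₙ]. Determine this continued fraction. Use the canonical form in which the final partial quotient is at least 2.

1482 ÷ 41 → quotient 36, remainder 6
41 ÷ 6 → quotient 6, remainder 5
6 ÷ 5 → quotient 1, remainder 1
5 ÷ 1 → quotient 5, remainder 0

[36; 6, 1, 5]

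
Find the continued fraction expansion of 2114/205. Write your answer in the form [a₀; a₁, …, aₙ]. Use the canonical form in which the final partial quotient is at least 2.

⌊2114/205⌋ = 10, remainder 64
⌊205/64⌋ = 3, remainder 13
⌊64/13⌋ = 4, remainder 12
⌊13/12⌋ = 1, remainder 1
⌊12/1⌋ = 12, remainder 0

[10; 3, 4, 1, 12]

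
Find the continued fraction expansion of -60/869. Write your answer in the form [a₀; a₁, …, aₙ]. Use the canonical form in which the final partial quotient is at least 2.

[-1; 1, 13, 2, 14, 2]

Apply division with remainder until the remainder is 0:
-60 = -1·869 + 809, so a_0 = -1
869 = 1·809 + 60, so a_1 = 1
809 = 13·60 + 29, so a_2 = 13
60 = 2·29 + 2, so a_3 = 2
29 = 14·2 + 1, so a_4 = 14
2 = 2·1 + 0, so a_5 = 2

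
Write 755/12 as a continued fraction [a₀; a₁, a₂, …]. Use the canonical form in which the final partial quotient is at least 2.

[62; 1, 11]

Run the Euclidean algorithm, recording each quotient:
⌊755/12⌋ = 62, remainder 11
⌊12/11⌋ = 1, remainder 1
⌊11/1⌋ = 11, remainder 0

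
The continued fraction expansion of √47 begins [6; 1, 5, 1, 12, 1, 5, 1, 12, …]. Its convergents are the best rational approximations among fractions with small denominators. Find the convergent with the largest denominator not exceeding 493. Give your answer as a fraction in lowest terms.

a_0 = 6: 6/1  (≤ bound)
a_1 = 1: 7/1  (≤ bound)
a_2 = 5: 41/6  (≤ bound)
a_3 = 1: 48/7  (≤ bound)
a_4 = 12: 617/90  (≤ bound)
a_5 = 1: 665/97  (≤ bound)
a_6 = 5: 3942/575  (> 493, stop)

665/97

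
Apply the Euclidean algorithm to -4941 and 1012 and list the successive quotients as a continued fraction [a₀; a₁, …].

Repeatedly divide and take the remainder:
-4941 ÷ 1012 → quotient -5, remainder 119
1012 ÷ 119 → quotient 8, remainder 60
119 ÷ 60 → quotient 1, remainder 59
60 ÷ 59 → quotient 1, remainder 1
59 ÷ 1 → quotient 59, remainder 0

[-5; 8, 1, 1, 59]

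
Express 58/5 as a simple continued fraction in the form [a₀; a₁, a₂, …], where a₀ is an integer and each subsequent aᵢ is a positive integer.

[11; 1, 1, 2]

⌊58/5⌋ = 11, remainder 3
⌊5/3⌋ = 1, remainder 2
⌊3/2⌋ = 1, remainder 1
⌊2/1⌋ = 2, remainder 0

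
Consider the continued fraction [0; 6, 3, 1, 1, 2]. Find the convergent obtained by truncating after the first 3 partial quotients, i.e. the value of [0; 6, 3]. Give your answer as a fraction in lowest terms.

3/19

Start with 3.
6 + 1/(3/1) = 6 + 1/3 = 19/3
0 + 1/(19/3) = 0 + 3/19 = 3/19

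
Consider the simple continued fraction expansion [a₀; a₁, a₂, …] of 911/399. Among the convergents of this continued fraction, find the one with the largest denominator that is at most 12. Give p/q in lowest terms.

16/7

a_0 = 2: 2/1  (≤ bound)
a_1 = 3: 7/3  (≤ bound)
a_2 = 1: 9/4  (≤ bound)
a_3 = 1: 16/7  (≤ bound)
a_4 = 7: 121/53  (> 12, stop)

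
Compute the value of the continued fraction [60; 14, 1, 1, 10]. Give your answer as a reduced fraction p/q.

18321/305

Build up convergents one term at a time:
a_0 = 60: 60/1
a_1 = 14: 841/14
a_2 = 1: 901/15
a_3 = 1: 1742/29
a_4 = 10: 18321/305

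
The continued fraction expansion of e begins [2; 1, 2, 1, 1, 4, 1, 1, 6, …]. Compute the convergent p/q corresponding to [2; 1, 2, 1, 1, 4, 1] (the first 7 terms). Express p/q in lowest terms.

106/39

Start with 1.
4 + 1/(1/1) = 4 + 1/1 = 5/1
1 + 1/(5/1) = 1 + 1/5 = 6/5
1 + 1/(6/5) = 1 + 5/6 = 11/6
2 + 1/(11/6) = 2 + 6/11 = 28/11
1 + 1/(28/11) = 1 + 11/28 = 39/28
2 + 1/(39/28) = 2 + 28/39 = 106/39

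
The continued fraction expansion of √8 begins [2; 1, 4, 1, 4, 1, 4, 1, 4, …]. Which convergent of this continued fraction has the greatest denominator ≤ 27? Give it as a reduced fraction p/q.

a_0 = 2: 2/1  (≤ bound)
a_1 = 1: 3/1  (≤ bound)
a_2 = 4: 14/5  (≤ bound)
a_3 = 1: 17/6  (≤ bound)
a_4 = 4: 82/29  (> 27, stop)

17/6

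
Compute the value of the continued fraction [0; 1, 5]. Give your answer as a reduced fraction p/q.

5/6

Start with 5.
1 + 1/(5/1) = 1 + 1/5 = 6/5
0 + 1/(6/5) = 0 + 5/6 = 5/6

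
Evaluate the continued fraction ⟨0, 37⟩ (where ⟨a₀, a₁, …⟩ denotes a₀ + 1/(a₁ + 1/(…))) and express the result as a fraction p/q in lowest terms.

1/37

Start with 37.
0 + 1/(37/1) = 0 + 1/37 = 1/37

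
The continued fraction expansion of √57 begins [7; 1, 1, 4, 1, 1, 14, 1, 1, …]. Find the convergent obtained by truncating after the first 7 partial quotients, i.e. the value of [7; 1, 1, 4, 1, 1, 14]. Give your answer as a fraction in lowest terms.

2197/291

Starting at the tail and folding back:
Start with 14.
1 + 1/(14/1) = 1 + 1/14 = 15/14
1 + 1/(15/14) = 1 + 14/15 = 29/15
4 + 1/(29/15) = 4 + 15/29 = 131/29
1 + 1/(131/29) = 1 + 29/131 = 160/131
1 + 1/(160/131) = 1 + 131/160 = 291/160
7 + 1/(291/160) = 7 + 160/291 = 2197/291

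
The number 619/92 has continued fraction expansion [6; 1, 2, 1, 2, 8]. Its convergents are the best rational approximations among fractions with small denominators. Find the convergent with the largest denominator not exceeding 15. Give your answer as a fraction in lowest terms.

74/11

a_0 = 6: 6/1  (≤ bound)
a_1 = 1: 7/1  (≤ bound)
a_2 = 2: 20/3  (≤ bound)
a_3 = 1: 27/4  (≤ bound)
a_4 = 2: 74/11  (≤ bound)
a_5 = 8: 619/92  (> 15, stop)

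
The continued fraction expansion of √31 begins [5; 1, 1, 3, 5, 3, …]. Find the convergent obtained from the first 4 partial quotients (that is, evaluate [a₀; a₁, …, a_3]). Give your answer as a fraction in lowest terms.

39/7

a_0 = 5: 5/1
a_1 = 1: 6/1
a_2 = 1: 11/2
a_3 = 3: 39/7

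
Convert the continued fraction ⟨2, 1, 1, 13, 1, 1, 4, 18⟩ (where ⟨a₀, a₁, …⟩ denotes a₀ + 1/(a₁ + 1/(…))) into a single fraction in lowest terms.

Compute successive convergents:
a_0 = 2: 2/1
a_1 = 1: 3/1
a_2 = 1: 5/2
a_3 = 13: 68/27
a_4 = 1: 73/29
a_5 = 1: 141/56
a_6 = 4: 637/253
a_7 = 18: 11607/4610

11607/4610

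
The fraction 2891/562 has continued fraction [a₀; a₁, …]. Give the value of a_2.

1

2891 = 5·562 + 81, so a_0 = 5
562 = 6·81 + 76, so a_1 = 6
81 = 1·76 + 5, so a_2 = 1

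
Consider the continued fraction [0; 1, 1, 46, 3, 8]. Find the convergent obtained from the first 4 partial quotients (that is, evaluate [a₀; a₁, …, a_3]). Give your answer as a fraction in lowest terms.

47/93

a_0 = 0: 0/1
a_1 = 1: 1/1
a_2 = 1: 1/2
a_3 = 46: 47/93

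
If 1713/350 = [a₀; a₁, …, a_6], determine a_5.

1

1713 ÷ 350 → quotient 4, remainder 313
350 ÷ 313 → quotient 1, remainder 37
313 ÷ 37 → quotient 8, remainder 17
37 ÷ 17 → quotient 2, remainder 3
17 ÷ 3 → quotient 5, remainder 2
3 ÷ 2 → quotient 1, remainder 1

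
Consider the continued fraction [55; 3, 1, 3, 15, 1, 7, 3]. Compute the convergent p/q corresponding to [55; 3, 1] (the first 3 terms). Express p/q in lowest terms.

Starting at the tail and folding back:
Start with 1.
3 + 1/(1/1) = 3 + 1/1 = 4/1
55 + 1/(4/1) = 55 + 1/4 = 221/4

221/4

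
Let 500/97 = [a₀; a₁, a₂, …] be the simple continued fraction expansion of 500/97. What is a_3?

500 = 5·97 + 15, so a_0 = 5
97 = 6·15 + 7, so a_1 = 6
15 = 2·7 + 1, so a_2 = 2
7 = 7·1 + 0, so a_3 = 7

7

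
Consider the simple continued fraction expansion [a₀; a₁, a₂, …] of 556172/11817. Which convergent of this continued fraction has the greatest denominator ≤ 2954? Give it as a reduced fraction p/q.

67633/1437

a_0 = 47: 47/1  (≤ bound)
a_1 = 15: 706/15  (≤ bound)
a_2 = 3: 2165/46  (≤ bound)
a_3 = 2: 5036/107  (≤ bound)
a_4 = 13: 67633/1437  (≤ bound)
a_5 = 2: 140302/2981  (> 2954, stop)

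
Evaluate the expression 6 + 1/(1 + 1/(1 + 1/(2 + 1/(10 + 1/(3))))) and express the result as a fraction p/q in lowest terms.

1062/161

a_0 = 6: 6/1
a_1 = 1: 7/1
a_2 = 1: 13/2
a_3 = 2: 33/5
a_4 = 10: 343/52
a_5 = 3: 1062/161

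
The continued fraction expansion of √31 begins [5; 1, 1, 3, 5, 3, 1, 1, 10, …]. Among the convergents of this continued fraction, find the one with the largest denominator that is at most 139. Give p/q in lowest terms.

a_0 = 5: 5/1  (≤ bound)
a_1 = 1: 6/1  (≤ bound)
a_2 = 1: 11/2  (≤ bound)
a_3 = 3: 39/7  (≤ bound)
a_4 = 5: 206/37  (≤ bound)
a_5 = 3: 657/118  (≤ bound)
a_6 = 1: 863/155  (> 139, stop)

657/118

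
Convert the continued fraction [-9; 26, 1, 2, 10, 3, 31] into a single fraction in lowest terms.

Start with 31.
3 + 1/(31/1) = 3 + 1/31 = 94/31
10 + 1/(94/31) = 10 + 31/94 = 971/94
2 + 1/(971/94) = 2 + 94/971 = 2036/971
1 + 1/(2036/971) = 1 + 971/2036 = 3007/2036
26 + 1/(3007/2036) = 26 + 2036/3007 = 80218/3007
-9 + 1/(80218/3007) = -9 + 3007/80218 = -718955/80218

-718955/80218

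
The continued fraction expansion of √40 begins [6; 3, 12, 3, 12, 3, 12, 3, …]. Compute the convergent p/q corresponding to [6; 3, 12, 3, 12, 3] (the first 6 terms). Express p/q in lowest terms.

27379/4329

a_0 = 6: 6/1
a_1 = 3: 19/3
a_2 = 12: 234/37
a_3 = 3: 721/114
a_4 = 12: 8886/1405
a_5 = 3: 27379/4329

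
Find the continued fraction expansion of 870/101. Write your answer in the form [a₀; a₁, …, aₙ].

⌊870/101⌋ = 8, remainder 62
⌊101/62⌋ = 1, remainder 39
⌊62/39⌋ = 1, remainder 23
⌊39/23⌋ = 1, remainder 16
⌊23/16⌋ = 1, remainder 7
⌊16/7⌋ = 2, remainder 2
⌊7/2⌋ = 3, remainder 1
⌊2/1⌋ = 2, remainder 0

[8; 1, 1, 1, 1, 2, 3, 2]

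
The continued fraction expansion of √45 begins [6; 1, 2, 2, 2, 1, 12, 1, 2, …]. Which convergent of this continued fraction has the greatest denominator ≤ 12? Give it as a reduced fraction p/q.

a_0 = 6: 6/1  (≤ bound)
a_1 = 1: 7/1  (≤ bound)
a_2 = 2: 20/3  (≤ bound)
a_3 = 2: 47/7  (≤ bound)
a_4 = 2: 114/17  (> 12, stop)

47/7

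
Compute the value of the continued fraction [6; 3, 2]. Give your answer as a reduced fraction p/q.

44/7

Start with 2.
3 + 1/(2/1) = 3 + 1/2 = 7/2
6 + 1/(7/2) = 6 + 2/7 = 44/7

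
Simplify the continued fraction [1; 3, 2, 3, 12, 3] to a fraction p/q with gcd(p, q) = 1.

1174/909

Start with 3.
12 + 1/(3/1) = 12 + 1/3 = 37/3
3 + 1/(37/3) = 3 + 3/37 = 114/37
2 + 1/(114/37) = 2 + 37/114 = 265/114
3 + 1/(265/114) = 3 + 114/265 = 909/265
1 + 1/(909/265) = 1 + 265/909 = 1174/909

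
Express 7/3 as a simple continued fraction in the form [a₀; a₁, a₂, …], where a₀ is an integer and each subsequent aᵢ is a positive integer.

[2; 3]

7 ÷ 3 → quotient 2, remainder 1
3 ÷ 1 → quotient 3, remainder 0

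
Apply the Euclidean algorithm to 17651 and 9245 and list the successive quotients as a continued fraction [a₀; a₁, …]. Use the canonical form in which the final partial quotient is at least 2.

17651 ÷ 9245 → quotient 1, remainder 8406
9245 ÷ 8406 → quotient 1, remainder 839
8406 ÷ 839 → quotient 10, remainder 16
839 ÷ 16 → quotient 52, remainder 7
16 ÷ 7 → quotient 2, remainder 2
7 ÷ 2 → quotient 3, remainder 1
2 ÷ 1 → quotient 2, remainder 0

[1; 1, 10, 52, 2, 3, 2]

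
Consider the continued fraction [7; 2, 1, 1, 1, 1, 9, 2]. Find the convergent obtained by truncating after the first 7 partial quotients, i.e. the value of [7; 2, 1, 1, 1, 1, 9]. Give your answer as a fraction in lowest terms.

Starting at the tail and folding back:
Start with 9.
1 + 1/(9/1) = 1 + 1/9 = 10/9
1 + 1/(10/9) = 1 + 9/10 = 19/10
1 + 1/(19/10) = 1 + 10/19 = 29/19
1 + 1/(29/19) = 1 + 19/29 = 48/29
2 + 1/(48/29) = 2 + 29/48 = 125/48
7 + 1/(125/48) = 7 + 48/125 = 923/125

923/125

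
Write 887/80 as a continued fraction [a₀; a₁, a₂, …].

[11; 11, 2, 3]

⌊887/80⌋ = 11, remainder 7
⌊80/7⌋ = 11, remainder 3
⌊7/3⌋ = 2, remainder 1
⌊3/1⌋ = 3, remainder 0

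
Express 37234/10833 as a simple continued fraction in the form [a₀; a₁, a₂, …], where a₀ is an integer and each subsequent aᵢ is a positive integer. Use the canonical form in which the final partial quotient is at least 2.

Apply division with remainder until the remainder is 0:
37234 = 3·10833 + 4735, so a_0 = 3
10833 = 2·4735 + 1363, so a_1 = 2
4735 = 3·1363 + 646, so a_2 = 3
1363 = 2·646 + 71, so a_3 = 2
646 = 9·71 + 7, so a_4 = 9
71 = 10·7 + 1, so a_5 = 10
7 = 7·1 + 0, so a_6 = 7

[3; 2, 3, 2, 9, 10, 7]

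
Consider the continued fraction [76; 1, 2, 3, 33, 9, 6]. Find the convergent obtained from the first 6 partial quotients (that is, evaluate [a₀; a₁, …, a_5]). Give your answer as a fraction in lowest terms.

230636/3007

Starting at the tail and folding back:
Start with 9.
33 + 1/(9/1) = 33 + 1/9 = 298/9
3 + 1/(298/9) = 3 + 9/298 = 903/298
2 + 1/(903/298) = 2 + 298/903 = 2104/903
1 + 1/(2104/903) = 1 + 903/2104 = 3007/2104
76 + 1/(3007/2104) = 76 + 2104/3007 = 230636/3007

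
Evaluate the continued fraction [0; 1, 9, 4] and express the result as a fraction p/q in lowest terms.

Collapse the nested fraction from the inside out:
Start with 4.
9 + 1/(4/1) = 9 + 1/4 = 37/4
1 + 1/(37/4) = 1 + 4/37 = 41/37
0 + 1/(41/37) = 0 + 37/41 = 37/41

37/41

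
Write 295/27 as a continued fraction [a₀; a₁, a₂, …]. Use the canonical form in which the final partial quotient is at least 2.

[10; 1, 12, 2]

295 = 10·27 + 25, so a_0 = 10
27 = 1·25 + 2, so a_1 = 1
25 = 12·2 + 1, so a_2 = 12
2 = 2·1 + 0, so a_3 = 2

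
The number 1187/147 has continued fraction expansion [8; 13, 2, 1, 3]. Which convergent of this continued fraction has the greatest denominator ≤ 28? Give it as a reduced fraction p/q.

218/27

List convergents until the denominator exceeds the bound:
a_0 = 8: 8/1  (≤ bound)
a_1 = 13: 105/13  (≤ bound)
a_2 = 2: 218/27  (≤ bound)
a_3 = 1: 323/40  (> 28, stop)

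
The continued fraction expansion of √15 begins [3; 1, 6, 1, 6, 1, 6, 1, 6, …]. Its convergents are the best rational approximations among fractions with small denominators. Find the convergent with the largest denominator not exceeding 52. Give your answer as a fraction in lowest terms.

31/8

a_0 = 3: 3/1  (≤ bound)
a_1 = 1: 4/1  (≤ bound)
a_2 = 6: 27/7  (≤ bound)
a_3 = 1: 31/8  (≤ bound)
a_4 = 6: 213/55  (> 52, stop)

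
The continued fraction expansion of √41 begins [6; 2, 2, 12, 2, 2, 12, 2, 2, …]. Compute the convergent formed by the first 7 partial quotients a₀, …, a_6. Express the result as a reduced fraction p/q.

Start with 12.
2 + 1/(12/1) = 2 + 1/12 = 25/12
2 + 1/(25/12) = 2 + 12/25 = 62/25
12 + 1/(62/25) = 12 + 25/62 = 769/62
2 + 1/(769/62) = 2 + 62/769 = 1600/769
2 + 1/(1600/769) = 2 + 769/1600 = 3969/1600
6 + 1/(3969/1600) = 6 + 1600/3969 = 25414/3969

25414/3969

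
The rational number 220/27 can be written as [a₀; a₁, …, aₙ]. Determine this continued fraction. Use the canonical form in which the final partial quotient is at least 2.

[8; 6, 1, 3]

Repeatedly divide and take the remainder:
220 = 8·27 + 4, so a_0 = 8
27 = 6·4 + 3, so a_1 = 6
4 = 1·3 + 1, so a_2 = 1
3 = 3·1 + 0, so a_3 = 3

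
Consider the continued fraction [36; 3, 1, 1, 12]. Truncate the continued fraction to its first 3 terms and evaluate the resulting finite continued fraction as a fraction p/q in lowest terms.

a_0 = 36: 36/1
a_1 = 3: 109/3
a_2 = 1: 145/4

145/4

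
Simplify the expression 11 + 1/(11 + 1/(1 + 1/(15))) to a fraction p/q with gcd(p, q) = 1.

2117/191

Build up convergents one term at a time:
a_0 = 11: 11/1
a_1 = 11: 122/11
a_2 = 1: 133/12
a_3 = 15: 2117/191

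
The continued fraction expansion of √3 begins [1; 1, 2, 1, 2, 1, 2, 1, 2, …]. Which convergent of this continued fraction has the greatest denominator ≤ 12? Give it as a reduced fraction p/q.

List convergents until the denominator exceeds the bound:
a_0 = 1: 1/1  (≤ bound)
a_1 = 1: 2/1  (≤ bound)
a_2 = 2: 5/3  (≤ bound)
a_3 = 1: 7/4  (≤ bound)
a_4 = 2: 19/11  (≤ bound)
a_5 = 1: 26/15  (> 12, stop)

19/11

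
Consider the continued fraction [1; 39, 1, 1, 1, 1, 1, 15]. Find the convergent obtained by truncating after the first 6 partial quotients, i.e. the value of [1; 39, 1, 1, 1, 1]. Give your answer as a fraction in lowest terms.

a_0 = 1: 1/1
a_1 = 39: 40/39
a_2 = 1: 41/40
a_3 = 1: 81/79
a_4 = 1: 122/119
a_5 = 1: 203/198

203/198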